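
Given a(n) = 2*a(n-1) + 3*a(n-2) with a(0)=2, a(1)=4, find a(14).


Build bottom-up:
...a(12)=797162, a(13)=2391484, a(14)=2*2391484+3*797162=7174454


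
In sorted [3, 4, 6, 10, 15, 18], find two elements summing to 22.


Two pointers: lo=0, hi=5
Found pair: (4, 18) summing to 22


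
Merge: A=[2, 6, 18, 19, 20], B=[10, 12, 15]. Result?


Compare heads, take smaller each step.
Merged: [2, 6, 10, 12, 15, 18, 19, 20]


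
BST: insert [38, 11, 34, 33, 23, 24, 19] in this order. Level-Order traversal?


Root = 38; build tree by BST insertion.
Level-Order traversal: [38, 11, 34, 33, 23, 19, 24]


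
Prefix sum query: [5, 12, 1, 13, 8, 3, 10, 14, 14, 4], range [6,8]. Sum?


Prefix sums: [0, 5, 17, 18, 31, 39, 42, 52, 66, 80, 84]
Sum[6..8] = prefix[9] - prefix[6] = 80 - 42 = 38


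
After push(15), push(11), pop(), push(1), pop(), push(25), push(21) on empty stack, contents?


push(15) -> [15]
push(11) -> [15, 11]
pop() returns 11 -> [15]
push(1) -> [15, 1]
pop() returns 1 -> [15]
push(25) -> [15, 25]
push(21) -> [15, 25, 21]
Final stack (bottom to top): [15, 25, 21]


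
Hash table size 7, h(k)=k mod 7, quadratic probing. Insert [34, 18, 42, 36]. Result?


Insertions: 34->slot 6; 18->slot 4; 42->slot 0; 36->slot 1
Table: [42, 36, None, None, 18, None, 34]


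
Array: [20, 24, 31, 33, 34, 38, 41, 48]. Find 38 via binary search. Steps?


Search for 38:
[0,7] mid=3 arr[3]=33
[4,7] mid=5 arr[5]=38
Total: 2 comparisons


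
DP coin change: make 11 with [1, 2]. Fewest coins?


dp[0]=0; dp[i]=1+min(dp[i-c] for c in coins)
...dp[6]=3, dp[7]=4, dp[8]=4, dp[9]=5, dp[10]=5, dp[11]=6
Minimum coins for 11 = 6


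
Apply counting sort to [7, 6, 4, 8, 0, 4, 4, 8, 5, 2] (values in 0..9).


Count array: [1, 0, 1, 0, 3, 1, 1, 1, 2, 0]
Reconstruct: [0, 2, 4, 4, 4, 5, 6, 7, 8, 8]


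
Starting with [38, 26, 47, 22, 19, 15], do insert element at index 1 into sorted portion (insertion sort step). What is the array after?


After one pass: [26, 38, 47, 22, 19, 15]


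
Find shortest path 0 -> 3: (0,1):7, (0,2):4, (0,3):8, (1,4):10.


Dijkstra from 0:
Distances: {0: 0, 1: 7, 2: 4, 3: 8, 4: 17}
Shortest distance to 3 = 8, path = [0, 3]


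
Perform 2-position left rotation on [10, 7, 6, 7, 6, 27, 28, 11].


Left rotate by 2: [6, 7, 6, 27, 28, 11, 10, 7]


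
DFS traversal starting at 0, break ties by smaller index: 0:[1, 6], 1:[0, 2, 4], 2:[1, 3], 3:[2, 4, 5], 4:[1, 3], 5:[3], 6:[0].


DFS stack-based: start with [0]
Visit order: [0, 1, 2, 3, 4, 5, 6]


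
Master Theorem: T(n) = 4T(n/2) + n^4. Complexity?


a=4, b=2, c=4. log_2(4)=2 < c=4. Case 3: O(n^c) = O(n^4)
Complexity: O(n^4)


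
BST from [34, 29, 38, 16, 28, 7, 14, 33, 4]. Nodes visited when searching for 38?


BST root = 34
Search for 38: compare at each node
Path: [34, 38]


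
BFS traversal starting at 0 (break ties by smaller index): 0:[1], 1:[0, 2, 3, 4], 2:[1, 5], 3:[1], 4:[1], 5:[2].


BFS queue: start with [0]
Visit order: [0, 1, 2, 3, 4, 5]


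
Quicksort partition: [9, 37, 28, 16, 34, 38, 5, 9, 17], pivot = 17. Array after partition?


Elements <= 17 go left of pivot.
Result: [9, 16, 5, 9, 17, 38, 28, 37, 34], pivot at index 4


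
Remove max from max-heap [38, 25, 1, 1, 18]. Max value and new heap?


Max = 38
Replace root with last, heapify down
Resulting heap: [25, 18, 1, 1]


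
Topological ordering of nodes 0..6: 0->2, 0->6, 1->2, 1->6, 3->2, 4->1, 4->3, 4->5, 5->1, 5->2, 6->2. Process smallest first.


Kahn's algorithm, process smallest node first
Order: [0, 4, 3, 5, 1, 6, 2]


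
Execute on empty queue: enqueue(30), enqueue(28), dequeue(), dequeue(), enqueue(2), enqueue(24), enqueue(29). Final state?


enqueue(30) -> [30]
enqueue(28) -> [30, 28]
dequeue() returns 30 -> [28]
dequeue() returns 28 -> []
enqueue(2) -> [2]
enqueue(24) -> [2, 24]
enqueue(29) -> [2, 24, 29]
Final queue (front to back): [2, 24, 29]


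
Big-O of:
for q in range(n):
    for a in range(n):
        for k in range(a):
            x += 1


Per nesting level: O(n) * O(n) * O(n) [triangular over a] = O(n^3)
Complexity: O(n^3)


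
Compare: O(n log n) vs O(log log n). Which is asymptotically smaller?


double-logarithmic grows slower than linearithmic
O(log log n) is asymptotically smaller; O(n log n) grows faster


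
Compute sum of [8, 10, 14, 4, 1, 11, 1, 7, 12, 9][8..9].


Prefix sums: [0, 8, 18, 32, 36, 37, 48, 49, 56, 68, 77]
Sum[8..9] = prefix[10] - prefix[8] = 77 - 56 = 21


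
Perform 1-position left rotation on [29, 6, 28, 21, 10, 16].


Left rotate by 1: [6, 28, 21, 10, 16, 29]


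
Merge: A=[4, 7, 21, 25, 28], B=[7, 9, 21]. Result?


Compare heads, take smaller each step.
Merged: [4, 7, 7, 9, 21, 21, 25, 28]


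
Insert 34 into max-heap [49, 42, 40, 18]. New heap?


Append 34: [49, 42, 40, 18, 34]
Bubble up: no swaps needed
Result: [49, 42, 40, 18, 34]


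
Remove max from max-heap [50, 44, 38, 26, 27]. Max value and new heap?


Max = 50
Replace root with last, heapify down
Resulting heap: [44, 27, 38, 26]


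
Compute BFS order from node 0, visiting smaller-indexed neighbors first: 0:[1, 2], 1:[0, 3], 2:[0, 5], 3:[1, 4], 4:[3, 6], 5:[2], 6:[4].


BFS queue: start with [0]
Visit order: [0, 1, 2, 3, 5, 4, 6]


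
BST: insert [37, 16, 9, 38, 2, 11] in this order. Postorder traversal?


Root = 37; build tree by BST insertion.
Postorder traversal: [2, 11, 9, 16, 38, 37]


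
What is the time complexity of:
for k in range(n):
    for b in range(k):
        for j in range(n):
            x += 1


Per nesting level: O(n) * O(n) [triangular over k] * O(n) = O(n^3)
Complexity: O(n^3)


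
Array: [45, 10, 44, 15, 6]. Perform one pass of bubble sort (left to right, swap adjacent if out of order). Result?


After one pass: [10, 44, 15, 6, 45]


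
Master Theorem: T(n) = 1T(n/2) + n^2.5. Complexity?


a=1, b=2, c=2.5. log_2(1)=0 < c=2.5. Case 3: O(n^c) = O(n^2.500)
Complexity: O(n^2.500)


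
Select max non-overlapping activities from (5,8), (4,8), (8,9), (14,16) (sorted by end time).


Greedy: pick earliest-ending, then skip overlaps.
Selected (3 activities): [(5, 8), (8, 9), (14, 16)]


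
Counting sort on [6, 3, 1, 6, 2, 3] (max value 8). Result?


Count array: [0, 1, 1, 2, 0, 0, 2, 0, 0]
Reconstruct: [1, 2, 3, 3, 6, 6]


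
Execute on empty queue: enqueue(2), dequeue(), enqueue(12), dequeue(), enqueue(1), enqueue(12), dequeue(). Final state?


enqueue(2) -> [2]
dequeue() returns 2 -> []
enqueue(12) -> [12]
dequeue() returns 12 -> []
enqueue(1) -> [1]
enqueue(12) -> [1, 12]
dequeue() returns 1 -> [12]
Final queue (front to back): [12]


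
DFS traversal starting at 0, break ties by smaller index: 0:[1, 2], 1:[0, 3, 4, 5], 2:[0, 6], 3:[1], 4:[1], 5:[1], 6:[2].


DFS stack-based: start with [0]
Visit order: [0, 1, 3, 4, 5, 2, 6]


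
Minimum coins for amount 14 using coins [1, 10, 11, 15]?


dp[0]=0; dp[i]=1+min(dp[i-c] for c in coins)
...dp[9]=9, dp[10]=1, dp[11]=1, dp[12]=2, dp[13]=3, dp[14]=4
Minimum coins for 14 = 4


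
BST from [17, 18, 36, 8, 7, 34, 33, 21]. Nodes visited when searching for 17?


BST root = 17
Search for 17: compare at each node
Path: [17]


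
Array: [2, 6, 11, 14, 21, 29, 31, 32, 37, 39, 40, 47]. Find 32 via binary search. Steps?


Search for 32:
[0,11] mid=5 arr[5]=29
[6,11] mid=8 arr[8]=37
[6,7] mid=6 arr[6]=31
[7,7] mid=7 arr[7]=32
Total: 4 comparisons


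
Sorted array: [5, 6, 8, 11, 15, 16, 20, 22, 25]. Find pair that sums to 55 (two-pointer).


Two pointers: lo=0, hi=8
No pair sums to 55


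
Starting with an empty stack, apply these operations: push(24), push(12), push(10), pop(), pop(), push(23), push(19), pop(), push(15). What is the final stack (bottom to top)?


push(24) -> [24]
push(12) -> [24, 12]
push(10) -> [24, 12, 10]
pop() returns 10 -> [24, 12]
pop() returns 12 -> [24]
push(23) -> [24, 23]
push(19) -> [24, 23, 19]
pop() returns 19 -> [24, 23]
push(15) -> [24, 23, 15]
Final stack (bottom to top): [24, 23, 15]


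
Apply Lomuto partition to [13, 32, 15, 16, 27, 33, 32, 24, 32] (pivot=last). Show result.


Elements <= 32 go left of pivot.
Result: [13, 32, 15, 16, 27, 32, 24, 32, 33], pivot at index 7


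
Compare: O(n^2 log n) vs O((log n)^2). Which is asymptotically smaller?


polylogarithmic grows slower than n^2 log n
O((log n)^2) is asymptotically smaller; O(n^2 log n) grows faster


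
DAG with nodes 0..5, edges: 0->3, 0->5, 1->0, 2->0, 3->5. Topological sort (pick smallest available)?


Kahn's algorithm, process smallest node first
Order: [1, 2, 0, 3, 4, 5]


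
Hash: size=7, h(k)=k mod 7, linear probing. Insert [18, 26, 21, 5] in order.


Insertions: 18->slot 4; 26->slot 5; 21->slot 0; 5->slot 6
Table: [21, None, None, None, 18, 26, 5]


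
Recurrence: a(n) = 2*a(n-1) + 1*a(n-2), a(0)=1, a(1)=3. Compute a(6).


Build bottom-up:
...a(4)=41, a(5)=99, a(6)=2*99+1*41=239


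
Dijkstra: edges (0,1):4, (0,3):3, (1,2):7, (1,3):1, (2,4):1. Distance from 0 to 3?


Dijkstra from 0:
Distances: {0: 0, 1: 4, 2: 11, 3: 3, 4: 12}
Shortest distance to 3 = 3, path = [0, 3]


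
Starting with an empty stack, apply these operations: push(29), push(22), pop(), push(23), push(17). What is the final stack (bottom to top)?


push(29) -> [29]
push(22) -> [29, 22]
pop() returns 22 -> [29]
push(23) -> [29, 23]
push(17) -> [29, 23, 17]
Final stack (bottom to top): [29, 23, 17]


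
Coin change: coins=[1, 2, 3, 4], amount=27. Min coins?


dp[0]=0; dp[i]=1+min(dp[i-c] for c in coins)
...dp[22]=6, dp[23]=6, dp[24]=6, dp[25]=7, dp[26]=7, dp[27]=7
Minimum coins for 27 = 7


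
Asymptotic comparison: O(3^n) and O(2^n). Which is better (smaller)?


exponential grows slower than exponential (base 3)
O(2^n) is asymptotically smaller; O(3^n) grows faster


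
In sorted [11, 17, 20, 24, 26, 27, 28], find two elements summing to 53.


Two pointers: lo=0, hi=6
Found pair: (26, 27) summing to 53


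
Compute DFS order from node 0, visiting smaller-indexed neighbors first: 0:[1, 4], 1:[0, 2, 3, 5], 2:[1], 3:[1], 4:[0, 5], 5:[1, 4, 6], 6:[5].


DFS stack-based: start with [0]
Visit order: [0, 1, 2, 3, 5, 4, 6]


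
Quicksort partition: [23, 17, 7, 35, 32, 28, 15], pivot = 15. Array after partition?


Elements <= 15 go left of pivot.
Result: [7, 15, 23, 35, 32, 28, 17], pivot at index 1


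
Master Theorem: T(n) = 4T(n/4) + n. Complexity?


a=4, b=4, c=1. log_4(4)=1 = c=1. Case 2: O(n^c log n) = O(n log n)
Complexity: O(n log n)


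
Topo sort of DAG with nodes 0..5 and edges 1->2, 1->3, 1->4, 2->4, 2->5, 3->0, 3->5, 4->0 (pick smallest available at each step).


Kahn's algorithm, process smallest node first
Order: [1, 2, 3, 4, 0, 5]


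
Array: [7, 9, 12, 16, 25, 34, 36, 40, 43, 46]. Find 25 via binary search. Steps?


Search for 25:
[0,9] mid=4 arr[4]=25
Total: 1 comparisons


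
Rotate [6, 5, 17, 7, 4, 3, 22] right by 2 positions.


Right rotate by 2: [3, 22, 6, 5, 17, 7, 4]


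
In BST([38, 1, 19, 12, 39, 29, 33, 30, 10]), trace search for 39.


BST root = 38
Search for 39: compare at each node
Path: [38, 39]


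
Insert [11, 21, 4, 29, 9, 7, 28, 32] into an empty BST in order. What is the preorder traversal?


Root = 11; build tree by BST insertion.
Preorder traversal: [11, 4, 9, 7, 21, 29, 28, 32]


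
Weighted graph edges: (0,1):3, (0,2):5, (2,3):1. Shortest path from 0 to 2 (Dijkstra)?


Dijkstra from 0:
Distances: {0: 0, 1: 3, 2: 5, 3: 6}
Shortest distance to 2 = 5, path = [0, 2]


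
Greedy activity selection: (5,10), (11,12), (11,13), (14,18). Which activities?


Greedy: pick earliest-ending, then skip overlaps.
Selected (3 activities): [(5, 10), (11, 12), (14, 18)]


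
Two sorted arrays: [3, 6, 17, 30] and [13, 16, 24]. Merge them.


Compare heads, take smaller each step.
Merged: [3, 6, 13, 16, 17, 24, 30]


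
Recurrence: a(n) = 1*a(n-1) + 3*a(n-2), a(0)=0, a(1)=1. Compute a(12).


Build bottom-up:
...a(10)=1159, a(11)=2683, a(12)=1*2683+3*1159=6160


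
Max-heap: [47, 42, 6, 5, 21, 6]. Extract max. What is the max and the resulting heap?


Max = 47
Replace root with last, heapify down
Resulting heap: [42, 21, 6, 5, 6]


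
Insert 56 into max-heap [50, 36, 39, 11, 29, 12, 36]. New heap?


Append 56: [50, 36, 39, 11, 29, 12, 36, 56]
Bubble up: swap idx 7(56) with idx 3(11); swap idx 3(56) with idx 1(36); swap idx 1(56) with idx 0(50)
Result: [56, 50, 39, 36, 29, 12, 36, 11]


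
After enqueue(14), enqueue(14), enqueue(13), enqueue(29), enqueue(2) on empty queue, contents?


enqueue(14) -> [14]
enqueue(14) -> [14, 14]
enqueue(13) -> [14, 14, 13]
enqueue(29) -> [14, 14, 13, 29]
enqueue(2) -> [14, 14, 13, 29, 2]
Final queue (front to back): [14, 14, 13, 29, 2]


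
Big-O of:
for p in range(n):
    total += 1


Per nesting level: O(n) = O(n)
Complexity: O(n)


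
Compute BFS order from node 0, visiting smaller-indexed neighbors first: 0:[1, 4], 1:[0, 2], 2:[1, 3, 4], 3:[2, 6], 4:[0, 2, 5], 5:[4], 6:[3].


BFS queue: start with [0]
Visit order: [0, 1, 4, 2, 5, 3, 6]


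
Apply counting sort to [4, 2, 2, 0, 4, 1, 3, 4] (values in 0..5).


Count array: [1, 1, 2, 1, 3, 0]
Reconstruct: [0, 1, 2, 2, 3, 4, 4, 4]


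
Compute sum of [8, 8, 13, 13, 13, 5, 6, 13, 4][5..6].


Prefix sums: [0, 8, 16, 29, 42, 55, 60, 66, 79, 83]
Sum[5..6] = prefix[7] - prefix[5] = 66 - 55 = 11


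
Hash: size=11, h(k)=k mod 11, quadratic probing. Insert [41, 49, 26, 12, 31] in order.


Insertions: 41->slot 8; 49->slot 5; 26->slot 4; 12->slot 1; 31->slot 9
Table: [None, 12, None, None, 26, 49, None, None, 41, 31, None]


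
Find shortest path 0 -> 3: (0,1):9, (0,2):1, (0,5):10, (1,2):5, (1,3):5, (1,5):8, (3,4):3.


Dijkstra from 0:
Distances: {0: 0, 1: 6, 2: 1, 3: 11, 4: 14, 5: 10}
Shortest distance to 3 = 11, path = [0, 2, 1, 3]


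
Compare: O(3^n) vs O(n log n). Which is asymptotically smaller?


linearithmic grows slower than exponential (base 3)
O(n log n) is asymptotically smaller; O(3^n) grows faster


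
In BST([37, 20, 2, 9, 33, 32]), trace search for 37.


BST root = 37
Search for 37: compare at each node
Path: [37]


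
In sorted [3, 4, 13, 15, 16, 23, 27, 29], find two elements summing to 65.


Two pointers: lo=0, hi=7
No pair sums to 65


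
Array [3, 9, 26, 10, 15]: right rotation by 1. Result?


Right rotate by 1: [15, 3, 9, 26, 10]


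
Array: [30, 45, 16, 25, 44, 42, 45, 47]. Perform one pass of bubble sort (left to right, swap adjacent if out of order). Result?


After one pass: [30, 16, 25, 44, 42, 45, 45, 47]


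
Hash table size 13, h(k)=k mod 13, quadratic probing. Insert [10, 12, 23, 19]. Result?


Insertions: 10->slot 10; 12->slot 12; 23->slot 11; 19->slot 6
Table: [None, None, None, None, None, None, 19, None, None, None, 10, 23, 12]


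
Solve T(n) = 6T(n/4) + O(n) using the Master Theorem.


a=6, b=4, c=1. log_4(6)=1.292 > c=1. Case 1: O(n^log_b(a)) = O(n^1.292)
Complexity: O(n^1.292)


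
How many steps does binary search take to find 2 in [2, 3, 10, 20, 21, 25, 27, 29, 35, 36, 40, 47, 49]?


Search for 2:
[0,12] mid=6 arr[6]=27
[0,5] mid=2 arr[2]=10
[0,1] mid=0 arr[0]=2
Total: 3 comparisons


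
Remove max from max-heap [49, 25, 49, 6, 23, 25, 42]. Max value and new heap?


Max = 49
Replace root with last, heapify down
Resulting heap: [49, 25, 42, 6, 23, 25]


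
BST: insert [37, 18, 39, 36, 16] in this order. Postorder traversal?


Root = 37; build tree by BST insertion.
Postorder traversal: [16, 36, 18, 39, 37]


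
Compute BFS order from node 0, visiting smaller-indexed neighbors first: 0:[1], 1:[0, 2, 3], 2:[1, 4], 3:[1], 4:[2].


BFS queue: start with [0]
Visit order: [0, 1, 2, 3, 4]


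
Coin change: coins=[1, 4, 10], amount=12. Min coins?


dp[0]=0; dp[i]=1+min(dp[i-c] for c in coins)
...dp[7]=4, dp[8]=2, dp[9]=3, dp[10]=1, dp[11]=2, dp[12]=3
Minimum coins for 12 = 3


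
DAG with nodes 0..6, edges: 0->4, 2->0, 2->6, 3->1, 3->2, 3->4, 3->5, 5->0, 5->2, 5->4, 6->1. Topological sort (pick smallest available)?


Kahn's algorithm, process smallest node first
Order: [3, 5, 2, 0, 4, 6, 1]


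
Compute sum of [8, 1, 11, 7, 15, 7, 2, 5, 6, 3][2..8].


Prefix sums: [0, 8, 9, 20, 27, 42, 49, 51, 56, 62, 65]
Sum[2..8] = prefix[9] - prefix[2] = 62 - 9 = 53


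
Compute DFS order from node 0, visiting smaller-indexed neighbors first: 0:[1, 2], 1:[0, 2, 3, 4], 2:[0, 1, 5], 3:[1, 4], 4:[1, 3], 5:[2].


DFS stack-based: start with [0]
Visit order: [0, 1, 2, 5, 3, 4]


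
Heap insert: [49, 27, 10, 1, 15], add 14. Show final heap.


Append 14: [49, 27, 10, 1, 15, 14]
Bubble up: swap idx 5(14) with idx 2(10)
Result: [49, 27, 14, 1, 15, 10]


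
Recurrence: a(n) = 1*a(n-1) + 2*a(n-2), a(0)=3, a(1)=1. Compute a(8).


Build bottom-up:
...a(6)=87, a(7)=169, a(8)=1*169+2*87=343


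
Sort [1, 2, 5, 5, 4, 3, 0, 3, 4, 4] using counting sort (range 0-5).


Count array: [1, 1, 1, 2, 3, 2]
Reconstruct: [0, 1, 2, 3, 3, 4, 4, 4, 5, 5]


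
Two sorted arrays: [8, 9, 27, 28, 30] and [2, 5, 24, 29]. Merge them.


Compare heads, take smaller each step.
Merged: [2, 5, 8, 9, 24, 27, 28, 29, 30]


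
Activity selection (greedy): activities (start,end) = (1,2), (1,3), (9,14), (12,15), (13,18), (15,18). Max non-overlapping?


Greedy: pick earliest-ending, then skip overlaps.
Selected (3 activities): [(1, 2), (9, 14), (15, 18)]


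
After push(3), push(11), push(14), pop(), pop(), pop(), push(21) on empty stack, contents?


push(3) -> [3]
push(11) -> [3, 11]
push(14) -> [3, 11, 14]
pop() returns 14 -> [3, 11]
pop() returns 11 -> [3]
pop() returns 3 -> []
push(21) -> [21]
Final stack (bottom to top): [21]


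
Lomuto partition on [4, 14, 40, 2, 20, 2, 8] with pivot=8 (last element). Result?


Elements <= 8 go left of pivot.
Result: [4, 2, 2, 8, 20, 40, 14], pivot at index 3


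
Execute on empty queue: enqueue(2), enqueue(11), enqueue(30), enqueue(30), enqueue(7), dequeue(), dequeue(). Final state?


enqueue(2) -> [2]
enqueue(11) -> [2, 11]
enqueue(30) -> [2, 11, 30]
enqueue(30) -> [2, 11, 30, 30]
enqueue(7) -> [2, 11, 30, 30, 7]
dequeue() returns 2 -> [11, 30, 30, 7]
dequeue() returns 11 -> [30, 30, 7]
Final queue (front to back): [30, 30, 7]


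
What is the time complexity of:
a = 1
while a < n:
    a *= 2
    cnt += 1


Per nesting level: O(log n) = O(log n)
Complexity: O(log n)


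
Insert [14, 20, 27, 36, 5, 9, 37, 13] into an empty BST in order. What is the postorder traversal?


Root = 14; build tree by BST insertion.
Postorder traversal: [13, 9, 5, 37, 36, 27, 20, 14]


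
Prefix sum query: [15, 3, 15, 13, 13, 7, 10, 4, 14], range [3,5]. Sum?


Prefix sums: [0, 15, 18, 33, 46, 59, 66, 76, 80, 94]
Sum[3..5] = prefix[6] - prefix[3] = 66 - 33 = 33


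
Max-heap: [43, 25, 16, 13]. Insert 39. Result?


Append 39: [43, 25, 16, 13, 39]
Bubble up: swap idx 4(39) with idx 1(25)
Result: [43, 39, 16, 13, 25]


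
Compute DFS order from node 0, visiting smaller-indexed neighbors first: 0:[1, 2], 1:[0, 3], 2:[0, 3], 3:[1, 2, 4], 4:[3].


DFS stack-based: start with [0]
Visit order: [0, 1, 3, 2, 4]


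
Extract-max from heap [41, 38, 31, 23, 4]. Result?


Max = 41
Replace root with last, heapify down
Resulting heap: [38, 23, 31, 4]


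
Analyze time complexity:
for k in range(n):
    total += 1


Per nesting level: O(n) = O(n)
Complexity: O(n)


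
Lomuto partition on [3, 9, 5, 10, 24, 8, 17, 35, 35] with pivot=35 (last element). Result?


Elements <= 35 go left of pivot.
Result: [3, 9, 5, 10, 24, 8, 17, 35, 35], pivot at index 8


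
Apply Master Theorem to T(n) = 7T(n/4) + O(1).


a=7, b=4, c=0. log_4(7)=1.404 > c=0. Case 1: O(n^log_b(a)) = O(n^1.404)
Complexity: O(n^1.404)


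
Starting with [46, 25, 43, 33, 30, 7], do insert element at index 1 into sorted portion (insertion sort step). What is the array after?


After one pass: [25, 46, 43, 33, 30, 7]


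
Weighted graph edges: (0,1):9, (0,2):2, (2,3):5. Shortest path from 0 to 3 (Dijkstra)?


Dijkstra from 0:
Distances: {0: 0, 1: 9, 2: 2, 3: 7}
Shortest distance to 3 = 7, path = [0, 2, 3]


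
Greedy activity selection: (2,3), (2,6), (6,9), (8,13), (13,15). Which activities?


Greedy: pick earliest-ending, then skip overlaps.
Selected (3 activities): [(2, 3), (6, 9), (13, 15)]


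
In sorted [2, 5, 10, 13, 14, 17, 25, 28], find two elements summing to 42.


Two pointers: lo=0, hi=7
Found pair: (14, 28) summing to 42


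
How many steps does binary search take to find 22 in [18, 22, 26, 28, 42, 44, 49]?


Search for 22:
[0,6] mid=3 arr[3]=28
[0,2] mid=1 arr[1]=22
Total: 2 comparisons


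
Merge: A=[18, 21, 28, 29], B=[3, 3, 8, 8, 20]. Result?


Compare heads, take smaller each step.
Merged: [3, 3, 8, 8, 18, 20, 21, 28, 29]


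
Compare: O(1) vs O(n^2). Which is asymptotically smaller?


constant grows slower than quadratic
O(1) is asymptotically smaller; O(n^2) grows faster


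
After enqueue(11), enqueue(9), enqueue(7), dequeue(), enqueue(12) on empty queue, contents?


enqueue(11) -> [11]
enqueue(9) -> [11, 9]
enqueue(7) -> [11, 9, 7]
dequeue() returns 11 -> [9, 7]
enqueue(12) -> [9, 7, 12]
Final queue (front to back): [9, 7, 12]


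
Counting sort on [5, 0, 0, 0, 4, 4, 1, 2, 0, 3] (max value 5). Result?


Count array: [4, 1, 1, 1, 2, 1]
Reconstruct: [0, 0, 0, 0, 1, 2, 3, 4, 4, 5]


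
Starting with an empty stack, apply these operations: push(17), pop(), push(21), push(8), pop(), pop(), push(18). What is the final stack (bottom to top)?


push(17) -> [17]
pop() returns 17 -> []
push(21) -> [21]
push(8) -> [21, 8]
pop() returns 8 -> [21]
pop() returns 21 -> []
push(18) -> [18]
Final stack (bottom to top): [18]


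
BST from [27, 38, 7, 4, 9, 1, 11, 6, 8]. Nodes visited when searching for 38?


BST root = 27
Search for 38: compare at each node
Path: [27, 38]


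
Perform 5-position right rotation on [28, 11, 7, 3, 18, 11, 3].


Right rotate by 5: [7, 3, 18, 11, 3, 28, 11]


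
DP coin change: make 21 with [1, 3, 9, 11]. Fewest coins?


dp[0]=0; dp[i]=1+min(dp[i-c] for c in coins)
...dp[16]=4, dp[17]=3, dp[18]=2, dp[19]=3, dp[20]=2, dp[21]=3
Minimum coins for 21 = 3


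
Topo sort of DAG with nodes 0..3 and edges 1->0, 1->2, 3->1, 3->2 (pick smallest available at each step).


Kahn's algorithm, process smallest node first
Order: [3, 1, 0, 2]


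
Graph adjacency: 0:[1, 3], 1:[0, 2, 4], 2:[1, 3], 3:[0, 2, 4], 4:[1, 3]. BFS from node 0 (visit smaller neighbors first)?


BFS queue: start with [0]
Visit order: [0, 1, 3, 2, 4]


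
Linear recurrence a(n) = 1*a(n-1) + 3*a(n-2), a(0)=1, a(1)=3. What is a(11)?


Build bottom-up:
...a(9)=2175, a(10)=5001, a(11)=1*5001+3*2175=11526


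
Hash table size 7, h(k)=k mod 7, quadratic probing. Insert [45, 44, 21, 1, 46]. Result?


Insertions: 45->slot 3; 44->slot 2; 21->slot 0; 1->slot 1; 46->slot 4
Table: [21, 1, 44, 45, 46, None, None]


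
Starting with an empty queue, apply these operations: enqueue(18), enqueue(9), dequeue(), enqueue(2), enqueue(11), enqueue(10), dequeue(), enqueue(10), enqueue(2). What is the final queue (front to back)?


enqueue(18) -> [18]
enqueue(9) -> [18, 9]
dequeue() returns 18 -> [9]
enqueue(2) -> [9, 2]
enqueue(11) -> [9, 2, 11]
enqueue(10) -> [9, 2, 11, 10]
dequeue() returns 9 -> [2, 11, 10]
enqueue(10) -> [2, 11, 10, 10]
enqueue(2) -> [2, 11, 10, 10, 2]
Final queue (front to back): [2, 11, 10, 10, 2]


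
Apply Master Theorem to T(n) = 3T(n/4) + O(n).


a=3, b=4, c=1. log_4(3)=0.792 < c=1. Case 3: O(n^c) = O(n)
Complexity: O(n)


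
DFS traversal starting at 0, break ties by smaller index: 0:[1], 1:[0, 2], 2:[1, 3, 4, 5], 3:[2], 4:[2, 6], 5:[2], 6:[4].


DFS stack-based: start with [0]
Visit order: [0, 1, 2, 3, 4, 6, 5]


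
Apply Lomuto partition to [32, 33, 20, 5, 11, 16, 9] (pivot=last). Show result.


Elements <= 9 go left of pivot.
Result: [5, 9, 20, 32, 11, 16, 33], pivot at index 1


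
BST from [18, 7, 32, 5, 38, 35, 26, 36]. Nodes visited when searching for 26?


BST root = 18
Search for 26: compare at each node
Path: [18, 32, 26]


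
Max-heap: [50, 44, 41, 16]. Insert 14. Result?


Append 14: [50, 44, 41, 16, 14]
Bubble up: no swaps needed
Result: [50, 44, 41, 16, 14]


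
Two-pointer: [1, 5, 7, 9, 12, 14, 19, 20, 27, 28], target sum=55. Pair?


Two pointers: lo=0, hi=9
Found pair: (27, 28) summing to 55


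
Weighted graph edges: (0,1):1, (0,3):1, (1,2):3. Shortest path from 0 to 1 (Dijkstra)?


Dijkstra from 0:
Distances: {0: 0, 1: 1, 2: 4, 3: 1}
Shortest distance to 1 = 1, path = [0, 1]


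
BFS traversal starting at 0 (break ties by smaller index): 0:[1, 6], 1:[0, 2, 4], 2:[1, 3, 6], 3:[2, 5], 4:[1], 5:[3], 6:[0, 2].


BFS queue: start with [0]
Visit order: [0, 1, 6, 2, 4, 3, 5]


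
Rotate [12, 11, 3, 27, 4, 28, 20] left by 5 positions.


Left rotate by 5: [28, 20, 12, 11, 3, 27, 4]


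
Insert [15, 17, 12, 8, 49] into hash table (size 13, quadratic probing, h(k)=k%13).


Insertions: 15->slot 2; 17->slot 4; 12->slot 12; 8->slot 8; 49->slot 10
Table: [None, None, 15, None, 17, None, None, None, 8, None, 49, None, 12]


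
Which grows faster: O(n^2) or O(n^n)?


quadratic grows slower than n^n
O(n^2) is asymptotically smaller; O(n^n) grows faster


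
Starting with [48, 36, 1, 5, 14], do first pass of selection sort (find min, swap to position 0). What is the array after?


After one pass: [1, 36, 48, 5, 14]


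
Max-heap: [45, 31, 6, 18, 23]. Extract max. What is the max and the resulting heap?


Max = 45
Replace root with last, heapify down
Resulting heap: [31, 23, 6, 18]


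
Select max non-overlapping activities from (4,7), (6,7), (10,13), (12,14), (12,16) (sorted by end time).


Greedy: pick earliest-ending, then skip overlaps.
Selected (2 activities): [(4, 7), (10, 13)]


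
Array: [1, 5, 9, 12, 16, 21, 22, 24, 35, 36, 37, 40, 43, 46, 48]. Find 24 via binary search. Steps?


Search for 24:
[0,14] mid=7 arr[7]=24
Total: 1 comparisons


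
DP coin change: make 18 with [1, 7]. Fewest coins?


dp[0]=0; dp[i]=1+min(dp[i-c] for c in coins)
...dp[13]=7, dp[14]=2, dp[15]=3, dp[16]=4, dp[17]=5, dp[18]=6
Minimum coins for 18 = 6


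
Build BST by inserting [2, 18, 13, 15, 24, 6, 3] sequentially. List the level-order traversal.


Root = 2; build tree by BST insertion.
Level-Order traversal: [2, 18, 13, 24, 6, 15, 3]


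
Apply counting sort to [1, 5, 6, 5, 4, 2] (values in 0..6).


Count array: [0, 1, 1, 0, 1, 2, 1]
Reconstruct: [1, 2, 4, 5, 5, 6]


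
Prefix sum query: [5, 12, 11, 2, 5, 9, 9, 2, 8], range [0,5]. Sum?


Prefix sums: [0, 5, 17, 28, 30, 35, 44, 53, 55, 63]
Sum[0..5] = prefix[6] - prefix[0] = 44 - 0 = 44


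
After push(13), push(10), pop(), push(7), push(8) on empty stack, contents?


push(13) -> [13]
push(10) -> [13, 10]
pop() returns 10 -> [13]
push(7) -> [13, 7]
push(8) -> [13, 7, 8]
Final stack (bottom to top): [13, 7, 8]


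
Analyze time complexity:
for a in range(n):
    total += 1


Per nesting level: O(n) = O(n)
Complexity: O(n)


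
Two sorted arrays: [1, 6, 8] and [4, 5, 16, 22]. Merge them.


Compare heads, take smaller each step.
Merged: [1, 4, 5, 6, 8, 16, 22]


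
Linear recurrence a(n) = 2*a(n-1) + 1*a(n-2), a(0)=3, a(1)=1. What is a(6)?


Build bottom-up:
...a(4)=27, a(5)=65, a(6)=2*65+1*27=157


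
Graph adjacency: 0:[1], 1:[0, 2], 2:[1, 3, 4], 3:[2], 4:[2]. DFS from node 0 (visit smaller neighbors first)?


DFS stack-based: start with [0]
Visit order: [0, 1, 2, 3, 4]


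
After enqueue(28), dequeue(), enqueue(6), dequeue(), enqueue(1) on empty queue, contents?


enqueue(28) -> [28]
dequeue() returns 28 -> []
enqueue(6) -> [6]
dequeue() returns 6 -> []
enqueue(1) -> [1]
Final queue (front to back): [1]


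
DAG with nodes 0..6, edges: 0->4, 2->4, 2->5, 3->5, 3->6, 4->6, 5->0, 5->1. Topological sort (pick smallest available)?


Kahn's algorithm, process smallest node first
Order: [2, 3, 5, 0, 1, 4, 6]


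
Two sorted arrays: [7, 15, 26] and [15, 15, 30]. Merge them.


Compare heads, take smaller each step.
Merged: [7, 15, 15, 15, 26, 30]


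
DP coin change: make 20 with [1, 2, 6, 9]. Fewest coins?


dp[0]=0; dp[i]=1+min(dp[i-c] for c in coins)
...dp[15]=2, dp[16]=3, dp[17]=3, dp[18]=2, dp[19]=3, dp[20]=3
Minimum coins for 20 = 3


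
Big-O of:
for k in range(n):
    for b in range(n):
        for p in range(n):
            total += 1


Per nesting level: O(n) * O(n) * O(n) = O(n^3)
Complexity: O(n^3)


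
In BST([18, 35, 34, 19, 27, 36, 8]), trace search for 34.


BST root = 18
Search for 34: compare at each node
Path: [18, 35, 34]


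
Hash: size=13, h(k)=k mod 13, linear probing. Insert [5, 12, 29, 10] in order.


Insertions: 5->slot 5; 12->slot 12; 29->slot 3; 10->slot 10
Table: [None, None, None, 29, None, 5, None, None, None, None, 10, None, 12]


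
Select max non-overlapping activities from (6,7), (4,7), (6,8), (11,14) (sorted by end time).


Greedy: pick earliest-ending, then skip overlaps.
Selected (2 activities): [(6, 7), (11, 14)]


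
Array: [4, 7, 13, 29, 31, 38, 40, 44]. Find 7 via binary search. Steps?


Search for 7:
[0,7] mid=3 arr[3]=29
[0,2] mid=1 arr[1]=7
Total: 2 comparisons


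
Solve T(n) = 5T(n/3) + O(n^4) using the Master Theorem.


a=5, b=3, c=4. log_3(5)=1.465 < c=4. Case 3: O(n^c) = O(n^4)
Complexity: O(n^4)


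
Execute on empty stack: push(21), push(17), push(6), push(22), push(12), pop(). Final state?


push(21) -> [21]
push(17) -> [21, 17]
push(6) -> [21, 17, 6]
push(22) -> [21, 17, 6, 22]
push(12) -> [21, 17, 6, 22, 12]
pop() returns 12 -> [21, 17, 6, 22]
Final stack (bottom to top): [21, 17, 6, 22]


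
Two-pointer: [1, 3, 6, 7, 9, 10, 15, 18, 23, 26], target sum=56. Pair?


Two pointers: lo=0, hi=9
No pair sums to 56


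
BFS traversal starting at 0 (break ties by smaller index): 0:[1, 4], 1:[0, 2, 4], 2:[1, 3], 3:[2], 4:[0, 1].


BFS queue: start with [0]
Visit order: [0, 1, 4, 2, 3]


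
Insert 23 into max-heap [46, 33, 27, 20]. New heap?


Append 23: [46, 33, 27, 20, 23]
Bubble up: no swaps needed
Result: [46, 33, 27, 20, 23]


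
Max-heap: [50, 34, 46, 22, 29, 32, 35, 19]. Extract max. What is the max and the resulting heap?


Max = 50
Replace root with last, heapify down
Resulting heap: [46, 34, 35, 22, 29, 32, 19]


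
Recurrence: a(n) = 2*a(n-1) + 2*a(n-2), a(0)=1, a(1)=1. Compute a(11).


Build bottom-up:
...a(9)=4240, a(10)=11584, a(11)=2*11584+2*4240=31648


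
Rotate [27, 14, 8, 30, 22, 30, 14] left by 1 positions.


Left rotate by 1: [14, 8, 30, 22, 30, 14, 27]


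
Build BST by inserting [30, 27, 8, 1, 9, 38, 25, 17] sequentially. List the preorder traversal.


Root = 30; build tree by BST insertion.
Preorder traversal: [30, 27, 8, 1, 9, 25, 17, 38]


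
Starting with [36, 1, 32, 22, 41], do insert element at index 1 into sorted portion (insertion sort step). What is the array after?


After one pass: [1, 36, 32, 22, 41]


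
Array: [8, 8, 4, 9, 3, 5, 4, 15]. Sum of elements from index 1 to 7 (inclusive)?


Prefix sums: [0, 8, 16, 20, 29, 32, 37, 41, 56]
Sum[1..7] = prefix[8] - prefix[1] = 56 - 8 = 48


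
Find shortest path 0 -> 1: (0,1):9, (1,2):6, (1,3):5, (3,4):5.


Dijkstra from 0:
Distances: {0: 0, 1: 9, 2: 15, 3: 14, 4: 19}
Shortest distance to 1 = 9, path = [0, 1]


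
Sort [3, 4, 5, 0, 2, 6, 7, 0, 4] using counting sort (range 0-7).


Count array: [2, 0, 1, 1, 2, 1, 1, 1]
Reconstruct: [0, 0, 2, 3, 4, 4, 5, 6, 7]


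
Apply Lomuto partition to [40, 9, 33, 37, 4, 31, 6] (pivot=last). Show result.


Elements <= 6 go left of pivot.
Result: [4, 6, 33, 37, 40, 31, 9], pivot at index 1


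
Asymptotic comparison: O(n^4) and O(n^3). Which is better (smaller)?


cubic grows slower than quartic
O(n^3) is asymptotically smaller; O(n^4) grows faster


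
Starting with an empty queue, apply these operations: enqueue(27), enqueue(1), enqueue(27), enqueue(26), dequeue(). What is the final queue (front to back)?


enqueue(27) -> [27]
enqueue(1) -> [27, 1]
enqueue(27) -> [27, 1, 27]
enqueue(26) -> [27, 1, 27, 26]
dequeue() returns 27 -> [1, 27, 26]
Final queue (front to back): [1, 27, 26]


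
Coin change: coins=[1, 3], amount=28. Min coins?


dp[0]=0; dp[i]=1+min(dp[i-c] for c in coins)
...dp[23]=9, dp[24]=8, dp[25]=9, dp[26]=10, dp[27]=9, dp[28]=10
Minimum coins for 28 = 10


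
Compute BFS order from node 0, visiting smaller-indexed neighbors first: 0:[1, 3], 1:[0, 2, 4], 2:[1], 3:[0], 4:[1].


BFS queue: start with [0]
Visit order: [0, 1, 3, 2, 4]


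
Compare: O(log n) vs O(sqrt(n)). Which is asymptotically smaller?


logarithmic grows slower than sublinear
O(log n) is asymptotically smaller; O(sqrt(n)) grows faster


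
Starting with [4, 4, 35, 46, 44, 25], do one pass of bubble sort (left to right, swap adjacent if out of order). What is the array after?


After one pass: [4, 4, 35, 44, 25, 46]


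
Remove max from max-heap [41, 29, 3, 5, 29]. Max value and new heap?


Max = 41
Replace root with last, heapify down
Resulting heap: [29, 29, 3, 5]


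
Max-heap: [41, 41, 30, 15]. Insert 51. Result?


Append 51: [41, 41, 30, 15, 51]
Bubble up: swap idx 4(51) with idx 1(41); swap idx 1(51) with idx 0(41)
Result: [51, 41, 30, 15, 41]


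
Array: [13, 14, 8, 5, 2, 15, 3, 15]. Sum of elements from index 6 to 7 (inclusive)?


Prefix sums: [0, 13, 27, 35, 40, 42, 57, 60, 75]
Sum[6..7] = prefix[8] - prefix[6] = 75 - 57 = 18


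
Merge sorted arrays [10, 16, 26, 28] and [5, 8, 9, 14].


Compare heads, take smaller each step.
Merged: [5, 8, 9, 10, 14, 16, 26, 28]


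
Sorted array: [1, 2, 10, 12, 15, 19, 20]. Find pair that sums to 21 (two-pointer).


Two pointers: lo=0, hi=6
Found pair: (1, 20) summing to 21


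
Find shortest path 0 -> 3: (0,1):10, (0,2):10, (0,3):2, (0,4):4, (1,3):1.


Dijkstra from 0:
Distances: {0: 0, 1: 3, 2: 10, 3: 2, 4: 4}
Shortest distance to 3 = 2, path = [0, 3]


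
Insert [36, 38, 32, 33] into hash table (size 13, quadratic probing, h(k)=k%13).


Insertions: 36->slot 10; 38->slot 12; 32->slot 6; 33->slot 7
Table: [None, None, None, None, None, None, 32, 33, None, None, 36, None, 38]


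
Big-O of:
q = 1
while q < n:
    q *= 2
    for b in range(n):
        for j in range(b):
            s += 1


Per nesting level: O(log n) * O(n) * O(n) [triangular over b] = O(n^2 log n)
Complexity: O(n^2 log n)


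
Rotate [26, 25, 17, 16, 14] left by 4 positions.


Left rotate by 4: [14, 26, 25, 17, 16]


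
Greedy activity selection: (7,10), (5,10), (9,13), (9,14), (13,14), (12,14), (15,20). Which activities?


Greedy: pick earliest-ending, then skip overlaps.
Selected (3 activities): [(7, 10), (13, 14), (15, 20)]


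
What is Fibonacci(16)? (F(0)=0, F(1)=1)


F(n)=F(n-1)+F(n-2)
...F(14)=377, F(15)=610, F(16)=987


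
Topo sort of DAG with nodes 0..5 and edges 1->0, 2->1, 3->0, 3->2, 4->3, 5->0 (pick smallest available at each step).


Kahn's algorithm, process smallest node first
Order: [4, 3, 2, 1, 5, 0]


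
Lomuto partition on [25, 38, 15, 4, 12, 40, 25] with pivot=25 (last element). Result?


Elements <= 25 go left of pivot.
Result: [25, 15, 4, 12, 25, 40, 38], pivot at index 4


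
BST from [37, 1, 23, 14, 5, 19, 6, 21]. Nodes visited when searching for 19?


BST root = 37
Search for 19: compare at each node
Path: [37, 1, 23, 14, 19]


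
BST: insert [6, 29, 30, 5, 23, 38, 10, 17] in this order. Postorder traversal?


Root = 6; build tree by BST insertion.
Postorder traversal: [5, 17, 10, 23, 38, 30, 29, 6]


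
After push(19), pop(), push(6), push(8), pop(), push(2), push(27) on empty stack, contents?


push(19) -> [19]
pop() returns 19 -> []
push(6) -> [6]
push(8) -> [6, 8]
pop() returns 8 -> [6]
push(2) -> [6, 2]
push(27) -> [6, 2, 27]
Final stack (bottom to top): [6, 2, 27]


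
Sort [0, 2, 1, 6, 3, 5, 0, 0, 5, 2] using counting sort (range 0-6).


Count array: [3, 1, 2, 1, 0, 2, 1]
Reconstruct: [0, 0, 0, 1, 2, 2, 3, 5, 5, 6]


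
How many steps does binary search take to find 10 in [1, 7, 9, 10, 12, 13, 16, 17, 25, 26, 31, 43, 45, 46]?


Search for 10:
[0,13] mid=6 arr[6]=16
[0,5] mid=2 arr[2]=9
[3,5] mid=4 arr[4]=12
[3,3] mid=3 arr[3]=10
Total: 4 comparisons


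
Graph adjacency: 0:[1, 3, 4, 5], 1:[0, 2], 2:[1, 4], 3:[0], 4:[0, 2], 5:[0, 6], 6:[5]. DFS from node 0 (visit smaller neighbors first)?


DFS stack-based: start with [0]
Visit order: [0, 1, 2, 4, 3, 5, 6]


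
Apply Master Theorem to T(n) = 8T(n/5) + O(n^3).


a=8, b=5, c=3. log_5(8)=1.292 < c=3. Case 3: O(n^c) = O(n^3)
Complexity: O(n^3)


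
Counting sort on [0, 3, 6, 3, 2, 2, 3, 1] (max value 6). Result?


Count array: [1, 1, 2, 3, 0, 0, 1]
Reconstruct: [0, 1, 2, 2, 3, 3, 3, 6]


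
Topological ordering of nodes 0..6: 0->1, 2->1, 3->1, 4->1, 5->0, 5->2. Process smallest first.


Kahn's algorithm, process smallest node first
Order: [3, 4, 5, 0, 2, 1, 6]


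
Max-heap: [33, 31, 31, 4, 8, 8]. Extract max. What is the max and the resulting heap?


Max = 33
Replace root with last, heapify down
Resulting heap: [31, 8, 31, 4, 8]


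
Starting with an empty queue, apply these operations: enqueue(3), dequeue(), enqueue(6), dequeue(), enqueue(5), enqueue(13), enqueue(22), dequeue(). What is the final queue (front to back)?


enqueue(3) -> [3]
dequeue() returns 3 -> []
enqueue(6) -> [6]
dequeue() returns 6 -> []
enqueue(5) -> [5]
enqueue(13) -> [5, 13]
enqueue(22) -> [5, 13, 22]
dequeue() returns 5 -> [13, 22]
Final queue (front to back): [13, 22]


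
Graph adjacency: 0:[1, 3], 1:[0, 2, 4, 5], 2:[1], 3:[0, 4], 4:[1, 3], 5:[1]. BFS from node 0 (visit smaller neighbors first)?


BFS queue: start with [0]
Visit order: [0, 1, 3, 2, 4, 5]


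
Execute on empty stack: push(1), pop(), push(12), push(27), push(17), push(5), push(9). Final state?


push(1) -> [1]
pop() returns 1 -> []
push(12) -> [12]
push(27) -> [12, 27]
push(17) -> [12, 27, 17]
push(5) -> [12, 27, 17, 5]
push(9) -> [12, 27, 17, 5, 9]
Final stack (bottom to top): [12, 27, 17, 5, 9]


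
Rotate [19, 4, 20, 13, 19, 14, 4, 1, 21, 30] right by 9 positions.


Right rotate by 9: [4, 20, 13, 19, 14, 4, 1, 21, 30, 19]


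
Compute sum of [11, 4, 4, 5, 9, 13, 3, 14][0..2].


Prefix sums: [0, 11, 15, 19, 24, 33, 46, 49, 63]
Sum[0..2] = prefix[3] - prefix[0] = 19 - 0 = 19


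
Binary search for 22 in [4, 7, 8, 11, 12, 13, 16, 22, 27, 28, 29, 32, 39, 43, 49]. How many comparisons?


Search for 22:
[0,14] mid=7 arr[7]=22
Total: 1 comparisons


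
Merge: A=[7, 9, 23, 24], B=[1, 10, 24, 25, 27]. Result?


Compare heads, take smaller each step.
Merged: [1, 7, 9, 10, 23, 24, 24, 25, 27]


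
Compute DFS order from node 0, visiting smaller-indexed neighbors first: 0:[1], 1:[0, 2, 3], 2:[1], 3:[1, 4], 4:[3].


DFS stack-based: start with [0]
Visit order: [0, 1, 2, 3, 4]


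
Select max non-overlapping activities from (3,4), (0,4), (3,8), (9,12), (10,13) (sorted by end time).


Greedy: pick earliest-ending, then skip overlaps.
Selected (2 activities): [(3, 4), (9, 12)]


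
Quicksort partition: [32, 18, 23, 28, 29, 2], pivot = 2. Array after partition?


Elements <= 2 go left of pivot.
Result: [2, 18, 23, 28, 29, 32], pivot at index 0
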